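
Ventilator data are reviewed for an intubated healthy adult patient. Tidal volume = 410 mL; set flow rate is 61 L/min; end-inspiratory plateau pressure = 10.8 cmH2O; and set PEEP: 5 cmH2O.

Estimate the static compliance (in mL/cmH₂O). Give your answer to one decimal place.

70.7

Cstat = Vt / (Pplat − PEEP) = 410 / (10.8 − 5) = 410 / 5.8 = 70.69 mL/cmH2O.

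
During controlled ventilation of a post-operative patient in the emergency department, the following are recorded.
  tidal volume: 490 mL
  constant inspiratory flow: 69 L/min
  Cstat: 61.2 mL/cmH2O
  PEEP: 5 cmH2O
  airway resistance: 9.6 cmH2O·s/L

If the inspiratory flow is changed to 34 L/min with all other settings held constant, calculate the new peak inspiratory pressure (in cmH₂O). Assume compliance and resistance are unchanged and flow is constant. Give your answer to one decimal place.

18.4

Flow: 69 L/min ÷ 60 = 1.15 L/s.
New flow: 34 L/min ÷ 60 = 0.5667 L/s.
PIP = Vt/C + R·V̇ + PEEP (constant-flow equation of motion).
Only the resistive term changes: ΔPIP = R × ΔV̇ = 9.6 × (0.5667 − 1.15) = 9.6 × -0.5833 = -5.6 cmH2O.
Original PIP = 490/61.2 + 9.6×1.15 + 5 = 24.047 cmH2O; new PIP = 24.047 + (-5.6) = 18.447 cmH2O.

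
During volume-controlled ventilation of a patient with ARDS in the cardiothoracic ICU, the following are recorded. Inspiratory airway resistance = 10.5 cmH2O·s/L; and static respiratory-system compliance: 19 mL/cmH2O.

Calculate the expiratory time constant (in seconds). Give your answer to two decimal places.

0.20

τ = R × C = 10.5 × 19 mL/cmH2O = 10.5 × 0.019 L/cmH2O = 0.1995 s.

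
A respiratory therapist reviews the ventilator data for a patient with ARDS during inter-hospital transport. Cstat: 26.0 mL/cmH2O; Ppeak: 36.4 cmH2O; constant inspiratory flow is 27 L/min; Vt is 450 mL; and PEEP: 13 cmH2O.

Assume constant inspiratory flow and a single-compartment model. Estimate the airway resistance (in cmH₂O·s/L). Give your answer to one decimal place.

13.5

Flow: 27 L/min ÷ 60 = 0.45 L/s.
Equation of motion (constant flow): PIP = Vt/C + R·V̇ + PEEP.
R·V̇ = PIP − Vt/C − PEEP = 36.4 − 450/26.0 − 13 = 36.4 − 17.308 − 13 = 6.092 cmH2O.
R = 6.092 / 0.45 = 13.538 cmH2O·s/L.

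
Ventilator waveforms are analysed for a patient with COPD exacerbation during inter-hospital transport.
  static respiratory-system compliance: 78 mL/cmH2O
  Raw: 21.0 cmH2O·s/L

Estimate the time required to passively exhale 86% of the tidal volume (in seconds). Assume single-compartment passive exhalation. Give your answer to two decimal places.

3.22

τ = R × C = 21.0 × 78 mL/cmH2O = 21.0 × 0.078 L/cmH2O = 1.638 s.
Exhaled fraction f = 1 − e^(−t/τ) → t = −τ·ln(1 − f) = −1.638·ln(0.14) = 3.22 s.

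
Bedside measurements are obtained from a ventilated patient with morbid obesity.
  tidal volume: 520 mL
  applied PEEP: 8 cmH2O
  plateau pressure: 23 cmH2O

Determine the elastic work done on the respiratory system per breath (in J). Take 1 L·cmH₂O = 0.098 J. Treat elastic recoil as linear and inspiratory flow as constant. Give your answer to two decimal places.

0.38

Elastic work ≈ ½ × (Pplat − PEEP) × Vt = 0.5 × (23 − 8) × 0.520 L = 0.5 × 15.0 × 0.520 = 3.9 L·cmH2O.
× 0.098 J/(L·cmH2O) → 0.3822 J.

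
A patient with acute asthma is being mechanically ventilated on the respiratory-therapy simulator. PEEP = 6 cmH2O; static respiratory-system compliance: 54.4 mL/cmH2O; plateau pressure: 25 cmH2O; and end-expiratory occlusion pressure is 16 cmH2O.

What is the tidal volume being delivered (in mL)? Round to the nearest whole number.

490

End-expiratory occlusion gives total PEEP = 16 cmH2O (intrinsic PEEP = 16 − 6 = 10). Use total PEEP for the elastic gradient.
Vt = Cstat × (Pplat − PEEPtotal) = 54.4 × (25 − 16) = 54.4 × 9.0 = 489.6 mL.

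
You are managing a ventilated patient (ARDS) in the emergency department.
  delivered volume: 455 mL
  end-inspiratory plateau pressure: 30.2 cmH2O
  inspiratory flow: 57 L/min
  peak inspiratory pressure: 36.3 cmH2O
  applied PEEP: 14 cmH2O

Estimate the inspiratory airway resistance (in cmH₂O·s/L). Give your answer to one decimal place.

6.4

Flow: 57 L/min ÷ 60 = 0.95 L/s.
Raw = (PIP − Pplat) / flow = (36.3 − 30.2) / 0.95 = 6.1 / 0.95 = 6.421 cmH2O·s/L.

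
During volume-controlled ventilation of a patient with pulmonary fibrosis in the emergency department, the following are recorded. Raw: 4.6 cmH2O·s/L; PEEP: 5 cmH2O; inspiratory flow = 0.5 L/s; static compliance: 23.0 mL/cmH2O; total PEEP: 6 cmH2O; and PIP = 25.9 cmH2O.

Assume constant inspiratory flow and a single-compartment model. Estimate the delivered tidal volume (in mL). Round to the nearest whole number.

405

Total PEEP = 6 cmH2O (set 5 + intrinsic 1); this is the baseline alveolar pressure.
Equation of motion (constant flow): PIP = Vt/C + R·V̇ + PEEP.
Vt/C = PIP − R·V̇ − PEEP = 25.9 − 2.3 − 6 = 17.6 cmH2O.
Vt = C × 17.6 = 23.0 × 17.6 = 404.8 mL.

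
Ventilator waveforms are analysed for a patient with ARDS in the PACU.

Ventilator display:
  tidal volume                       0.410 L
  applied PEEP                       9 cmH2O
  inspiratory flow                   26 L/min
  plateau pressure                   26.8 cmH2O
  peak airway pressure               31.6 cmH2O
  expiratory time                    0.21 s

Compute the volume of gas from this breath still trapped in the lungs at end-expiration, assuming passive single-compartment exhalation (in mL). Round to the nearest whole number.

180

Flow: 26 L/min ÷ 60 = 0.4333 L/s.
R = (PIP − Pplat)/V̇ = (31.6 − 26.8) / 0.4333 = 4.8/0.4333 = 11.078 cmH2O·s/L.
C = Vt/(Pplat − PEEP) = 410.0 / (26.8 − 9) = 410.0/17.8 = 23.034 mL/cmH2O.
τ = R × C = 11.078 × 0.02303 L/cmH2O = 0.2551 s.
Fraction remaining = e^(−Te/τ) = e^(−0.21/0.2551) = 0.439.
Trapped volume = 410.0 × 0.439 = 179.99 mL.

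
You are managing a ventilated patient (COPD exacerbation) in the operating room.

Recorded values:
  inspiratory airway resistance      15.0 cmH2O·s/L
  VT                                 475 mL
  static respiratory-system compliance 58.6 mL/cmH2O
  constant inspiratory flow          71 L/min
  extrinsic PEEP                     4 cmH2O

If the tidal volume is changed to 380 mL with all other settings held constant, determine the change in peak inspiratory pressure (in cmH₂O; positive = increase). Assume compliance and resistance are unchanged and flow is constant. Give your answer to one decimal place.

-1.6

PIP = Vt/C + R·V̇ + PEEP (constant-flow equation of motion).
Only the elastic term changes: ΔPIP = ΔVt / C = (380 − 475) / 58.6 = -1.621 cmH2O.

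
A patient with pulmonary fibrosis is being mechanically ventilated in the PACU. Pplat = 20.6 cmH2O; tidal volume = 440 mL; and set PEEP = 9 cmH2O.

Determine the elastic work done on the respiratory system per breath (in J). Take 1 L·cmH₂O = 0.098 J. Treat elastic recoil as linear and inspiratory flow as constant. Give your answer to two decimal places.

Elastic work ≈ ½ × (Pplat − PEEP) × Vt = 0.5 × (20.6 − 9) × 0.440 L = 0.5 × 11.6 × 0.440 = 2.552 L·cmH2O.
× 0.098 J/(L·cmH2O) → 0.2501 J.

0.25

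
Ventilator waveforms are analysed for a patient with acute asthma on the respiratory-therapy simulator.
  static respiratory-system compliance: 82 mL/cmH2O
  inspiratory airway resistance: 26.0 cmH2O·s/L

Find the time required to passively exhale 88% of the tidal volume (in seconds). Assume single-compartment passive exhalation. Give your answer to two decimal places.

4.52

τ = R × C = 26.0 × 82 mL/cmH2O = 26.0 × 0.082 L/cmH2O = 2.132 s.
Exhaled fraction f = 1 − e^(−t/τ) → t = −τ·ln(1 − f) = −2.132·ln(0.12) = 4.52 s.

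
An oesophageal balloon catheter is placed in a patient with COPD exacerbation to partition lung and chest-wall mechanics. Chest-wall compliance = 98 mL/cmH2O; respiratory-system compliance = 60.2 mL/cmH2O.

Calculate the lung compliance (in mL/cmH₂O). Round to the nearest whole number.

156

1/CL = 1/Crs − 1/Ccw.
1/CL = 1/60.2 − 1/98 = 0.006407.
CL = 156.08 mL/cmH2O.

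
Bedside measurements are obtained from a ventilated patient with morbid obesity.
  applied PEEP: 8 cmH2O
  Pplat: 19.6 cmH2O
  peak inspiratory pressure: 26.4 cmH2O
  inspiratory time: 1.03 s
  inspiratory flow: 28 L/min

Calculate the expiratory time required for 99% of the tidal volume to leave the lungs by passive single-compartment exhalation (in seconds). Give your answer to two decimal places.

2.78

Flow: 28 L/min ÷ 60 = 0.4667 L/s.
Vt = flow × Ti = 0.4667 L/s × 1.03 s × 1000 mL/L = 480.7 mL.
R = (PIP − Pplat)/V̇ = (26.4 − 19.6) / 0.4667 = 6.8/0.4667 = 14.57 cmH2O·s/L.
C = Vt/(Pplat − PEEP) = 480.7 / (19.6 − 8) = 480.7/11.6 = 41.44 mL/cmH2O.
τ = R × C = 14.57 × 0.04144 L/cmH2O = 0.6038 s.
t = −τ·ln(1 − 0.99) = −0.6038·ln(0.01) = 2.781 s.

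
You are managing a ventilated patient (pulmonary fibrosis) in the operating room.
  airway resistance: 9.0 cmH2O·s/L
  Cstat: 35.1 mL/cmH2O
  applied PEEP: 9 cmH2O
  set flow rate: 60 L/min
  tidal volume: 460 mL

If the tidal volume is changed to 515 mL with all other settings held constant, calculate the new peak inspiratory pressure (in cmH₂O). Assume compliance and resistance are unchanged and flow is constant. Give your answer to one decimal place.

32.7

Flow: 60 L/min ÷ 60 = 1 L/s.
PIP = Vt/C + R·V̇ + PEEP (constant-flow equation of motion).
Only the elastic term changes: ΔPIP = ΔVt / C = (515 − 460) / 35.1 = 1.567 cmH2O.
Original PIP = 460/35.1 + 9.0×1 + 9 = 31.105 cmH2O; new PIP = 31.105 + (1.567) = 32.672 cmH2O.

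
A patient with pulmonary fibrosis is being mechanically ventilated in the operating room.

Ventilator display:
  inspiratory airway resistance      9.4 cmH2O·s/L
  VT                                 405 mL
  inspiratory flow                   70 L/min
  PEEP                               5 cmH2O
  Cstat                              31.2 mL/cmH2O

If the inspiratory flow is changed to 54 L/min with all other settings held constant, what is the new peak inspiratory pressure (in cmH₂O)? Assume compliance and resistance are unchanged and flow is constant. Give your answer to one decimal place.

26.4

Flow: 70 L/min ÷ 60 = 1.1667 L/s.
New flow: 54 L/min ÷ 60 = 0.9 L/s.
PIP = Vt/C + R·V̇ + PEEP (constant-flow equation of motion).
Only the resistive term changes: ΔPIP = R × ΔV̇ = 9.4 × (0.9 − 1.1667) = 9.4 × -0.2667 = -2.507 cmH2O.
Original PIP = 405/31.2 + 9.4×1.1667 + 5 = 28.948 cmH2O; new PIP = 28.948 + (-2.507) = 26.441 cmH2O.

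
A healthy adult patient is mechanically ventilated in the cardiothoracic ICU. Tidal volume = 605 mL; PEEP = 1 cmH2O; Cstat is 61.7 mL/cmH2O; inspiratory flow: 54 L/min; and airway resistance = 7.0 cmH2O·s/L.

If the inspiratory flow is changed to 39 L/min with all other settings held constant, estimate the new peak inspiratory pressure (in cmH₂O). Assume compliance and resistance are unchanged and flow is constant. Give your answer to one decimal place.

15.4

Flow: 54 L/min ÷ 60 = 0.9 L/s.
New flow: 39 L/min ÷ 60 = 0.65 L/s.
PIP = Vt/C + R·V̇ + PEEP (constant-flow equation of motion).
Only the resistive term changes: ΔPIP = R × ΔV̇ = 7.0 × (0.65 − 0.9) = 7.0 × -0.25 = -1.75 cmH2O.
Original PIP = 605/61.7 + 7.0×0.9 + 1 = 17.106 cmH2O; new PIP = 17.106 + (-1.75) = 15.356 cmH2O.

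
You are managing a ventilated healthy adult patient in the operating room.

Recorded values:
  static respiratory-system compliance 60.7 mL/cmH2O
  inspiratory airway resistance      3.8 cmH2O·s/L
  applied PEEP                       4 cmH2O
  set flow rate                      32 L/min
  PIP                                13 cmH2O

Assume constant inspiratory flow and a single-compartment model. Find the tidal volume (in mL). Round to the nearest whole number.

423

Flow: 32 L/min ÷ 60 = 0.5333 L/s.
Equation of motion (constant flow): PIP = Vt/C + R·V̇ + PEEP.
Vt/C = PIP − R·V̇ − PEEP = 13 − 2.027 − 4 = 6.973 cmH2O.
Vt = C × 6.973 = 60.7 × 6.973 = 423.26 mL.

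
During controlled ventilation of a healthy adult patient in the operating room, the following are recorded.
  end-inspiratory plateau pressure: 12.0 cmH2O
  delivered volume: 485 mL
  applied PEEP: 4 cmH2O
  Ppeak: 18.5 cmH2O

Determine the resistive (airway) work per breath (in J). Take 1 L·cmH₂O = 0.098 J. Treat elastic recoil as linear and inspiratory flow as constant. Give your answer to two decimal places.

0.31

With constant inspiratory flow the resistive pressure is constant at PIP − Pplat = 18.5 − 12.0 = 6.5 cmH2O, so resistive work = 6.5 × 0.485 = 3.153 L·cmH2O.
× 0.098 J/(L·cmH2O) → 0.309 J.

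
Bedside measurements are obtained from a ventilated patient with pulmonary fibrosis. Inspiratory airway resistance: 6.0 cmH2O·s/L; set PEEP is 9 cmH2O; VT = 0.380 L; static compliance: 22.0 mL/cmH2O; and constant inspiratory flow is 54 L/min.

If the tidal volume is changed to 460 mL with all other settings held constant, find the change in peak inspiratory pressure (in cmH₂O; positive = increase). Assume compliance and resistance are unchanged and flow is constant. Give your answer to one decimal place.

3.6

PIP = Vt/C + R·V̇ + PEEP (constant-flow equation of motion).
Only the elastic term changes: ΔPIP = ΔVt / C = (460 − 380) / 22.0 = 3.636 cmH2O.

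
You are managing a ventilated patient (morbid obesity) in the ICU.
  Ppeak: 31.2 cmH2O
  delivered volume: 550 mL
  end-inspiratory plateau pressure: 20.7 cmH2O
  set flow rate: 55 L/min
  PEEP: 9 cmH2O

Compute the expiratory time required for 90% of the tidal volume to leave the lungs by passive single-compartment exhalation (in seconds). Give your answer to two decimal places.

1.24

Flow: 55 L/min ÷ 60 = 0.9167 L/s.
R = (PIP − Pplat)/V̇ = (31.2 − 20.7) / 0.9167 = 10.5/0.9167 = 11.454 cmH2O·s/L.
C = Vt/(Pplat − PEEP) = 550.0 / (20.7 − 9) = 550.0/11.7 = 47.009 mL/cmH2O.
τ = R × C = 11.454 × 0.04701 L/cmH2O = 0.5385 s.
t = −τ·ln(1 − 0.90) = −0.5385·ln(0.1) = 1.24 s.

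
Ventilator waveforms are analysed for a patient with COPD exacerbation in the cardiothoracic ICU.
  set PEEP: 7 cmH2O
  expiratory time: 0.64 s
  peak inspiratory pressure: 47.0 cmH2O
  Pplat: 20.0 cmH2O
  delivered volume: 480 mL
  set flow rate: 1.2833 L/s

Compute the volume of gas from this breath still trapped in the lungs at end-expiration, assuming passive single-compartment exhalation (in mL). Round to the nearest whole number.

211

R = (PIP − Pplat)/V̇ = (47.0 − 20.0) / 1.2833 = 27.0/1.2833 = 21.04 cmH2O·s/L.
C = Vt/(Pplat − PEEP) = 480.0 / (20.0 − 7) = 480.0/13.0 = 36.923 mL/cmH2O.
τ = R × C = 21.04 × 0.03692 L/cmH2O = 0.7768 s.
Fraction remaining = e^(−Te/τ) = e^(−0.64/0.7768) = 0.4387.
Trapped volume = 480.0 × 0.4387 = 210.58 mL.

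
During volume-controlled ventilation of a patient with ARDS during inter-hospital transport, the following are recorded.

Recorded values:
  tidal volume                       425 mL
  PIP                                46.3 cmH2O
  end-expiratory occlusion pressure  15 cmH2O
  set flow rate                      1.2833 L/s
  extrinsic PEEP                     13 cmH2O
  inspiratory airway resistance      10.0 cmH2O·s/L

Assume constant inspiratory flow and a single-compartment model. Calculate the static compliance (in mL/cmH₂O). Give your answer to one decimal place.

Total PEEP = 15 cmH2O (set 13 + intrinsic 2); this is the baseline alveolar pressure.
Equation of motion (constant flow): PIP = Vt/C + R·V̇ + PEEP.
Vt/C = PIP − R·V̇ − PEEP = 46.3 − 10.0×1.2833 − 15 = 46.3 − 12.833 − 15 = 18.467 cmH2O.
C = Vt / 18.467 = 425 / 18.467 = 23.014 mL/cmH2O.

23.0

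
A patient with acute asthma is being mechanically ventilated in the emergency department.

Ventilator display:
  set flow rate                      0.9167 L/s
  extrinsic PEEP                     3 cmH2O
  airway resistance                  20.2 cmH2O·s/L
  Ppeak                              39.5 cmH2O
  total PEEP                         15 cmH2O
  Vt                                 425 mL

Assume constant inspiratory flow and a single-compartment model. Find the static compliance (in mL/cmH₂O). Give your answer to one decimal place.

Total PEEP = 15 cmH2O (set 3 + intrinsic 12); this is the baseline alveolar pressure.
Equation of motion (constant flow): PIP = Vt/C + R·V̇ + PEEP.
Vt/C = PIP − R·V̇ − PEEP = 39.5 − 20.2×0.9167 − 15 = 39.5 − 18.517 − 15 = 5.983 cmH2O.
C = Vt / 5.983 = 425 / 5.983 = 71.035 mL/cmH2O.

71.0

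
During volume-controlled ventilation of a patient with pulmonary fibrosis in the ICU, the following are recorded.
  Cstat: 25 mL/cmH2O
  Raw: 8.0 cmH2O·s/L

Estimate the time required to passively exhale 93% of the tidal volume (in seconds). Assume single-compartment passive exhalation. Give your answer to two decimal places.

τ = R × C = 8.0 × 25 mL/cmH2O = 8.0 × 0.025 L/cmH2O = 0.2 s.
Exhaled fraction f = 1 − e^(−t/τ) → t = −τ·ln(1 − f) = −0.2·ln(0.07) = 0.5319 s.

0.53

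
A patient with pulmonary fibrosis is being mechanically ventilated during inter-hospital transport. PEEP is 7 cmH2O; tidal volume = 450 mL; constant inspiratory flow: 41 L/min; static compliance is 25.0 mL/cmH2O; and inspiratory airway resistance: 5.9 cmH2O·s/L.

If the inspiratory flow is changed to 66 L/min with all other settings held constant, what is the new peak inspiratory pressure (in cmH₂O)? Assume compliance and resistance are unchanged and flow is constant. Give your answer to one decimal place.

31.5

Flow: 41 L/min ÷ 60 = 0.6833 L/s.
New flow: 66 L/min ÷ 60 = 1.1 L/s.
PIP = Vt/C + R·V̇ + PEEP (constant-flow equation of motion).
Only the resistive term changes: ΔPIP = R × ΔV̇ = 5.9 × (1.1 − 0.6833) = 5.9 × 0.4167 = 2.459 cmH2O.
Original PIP = 450/25.0 + 5.9×0.6833 + 7 = 29.031 cmH2O; new PIP = 29.031 + (2.459) = 31.49 cmH2O.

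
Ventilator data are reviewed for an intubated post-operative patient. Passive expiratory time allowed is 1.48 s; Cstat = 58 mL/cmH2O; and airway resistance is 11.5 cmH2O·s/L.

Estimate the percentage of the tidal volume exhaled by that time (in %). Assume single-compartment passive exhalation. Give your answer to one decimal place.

89.1

τ = R × C = 11.5 × 58 mL/cmH2O = 11.5 × 0.058 L/cmH2O = 0.667 s.
Passive exhalation: V(t)/V₀ = e^(−t/τ) = e^(−1.48/0.667) = 0.1087.
Fraction exhaled = 1 − 0.1087 = 0.8913 → 89.13%.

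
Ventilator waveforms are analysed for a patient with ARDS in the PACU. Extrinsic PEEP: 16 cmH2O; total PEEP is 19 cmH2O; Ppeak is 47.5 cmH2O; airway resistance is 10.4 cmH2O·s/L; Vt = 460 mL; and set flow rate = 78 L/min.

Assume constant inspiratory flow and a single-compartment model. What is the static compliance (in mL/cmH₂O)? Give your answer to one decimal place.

Flow: 78 L/min ÷ 60 = 1.3 L/s.
Total PEEP = 19 cmH2O (set 16 + intrinsic 3); this is the baseline alveolar pressure.
Equation of motion (constant flow): PIP = Vt/C + R·V̇ + PEEP.
Vt/C = PIP − R·V̇ − PEEP = 47.5 − 10.4×1.3 − 19 = 47.5 − 13.52 − 19 = 14.98 cmH2O.
C = Vt / 14.98 = 460 / 14.98 = 30.708 mL/cmH2O.

30.7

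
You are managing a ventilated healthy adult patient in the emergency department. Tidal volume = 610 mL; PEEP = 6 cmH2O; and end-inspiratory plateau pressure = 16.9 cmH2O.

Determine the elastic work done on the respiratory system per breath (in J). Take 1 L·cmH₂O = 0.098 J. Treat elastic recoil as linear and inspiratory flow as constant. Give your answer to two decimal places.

0.33

Elastic work ≈ ½ × (Pplat − PEEP) × Vt = 0.5 × (16.9 − 6) × 0.610 L = 0.5 × 10.9 × 0.610 = 3.325 L·cmH2O.
× 0.098 J/(L·cmH2O) → 0.3259 J.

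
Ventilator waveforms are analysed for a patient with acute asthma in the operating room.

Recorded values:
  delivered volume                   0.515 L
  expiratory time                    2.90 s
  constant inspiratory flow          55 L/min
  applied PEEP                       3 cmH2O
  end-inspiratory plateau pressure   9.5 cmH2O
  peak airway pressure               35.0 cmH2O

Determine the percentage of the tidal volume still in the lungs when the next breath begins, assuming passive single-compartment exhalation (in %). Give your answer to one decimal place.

26.8

Flow: 55 L/min ÷ 60 = 0.9167 L/s.
R = (PIP − Pplat)/V̇ = (35.0 − 9.5) / 0.9167 = 25.5/0.9167 = 27.817 cmH2O·s/L.
C = Vt/(Pplat − PEEP) = 515.0 / (9.5 − 3) = 515.0/6.5 = 79.231 mL/cmH2O.
τ = R × C = 27.817 × 0.07923 L/cmH2O = 2.204 s.
Fraction remaining at end-expiration = e^(−Te/τ) = e^(−2.90/2.204) = 0.2683 → 26.83%.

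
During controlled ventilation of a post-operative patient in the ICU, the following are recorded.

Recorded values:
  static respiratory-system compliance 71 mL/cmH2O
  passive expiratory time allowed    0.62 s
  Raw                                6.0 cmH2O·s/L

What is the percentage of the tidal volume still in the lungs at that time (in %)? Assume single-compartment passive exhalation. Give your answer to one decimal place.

23.3

τ = R × C = 6.0 × 71 mL/cmH2O = 6.0 × 0.071 L/cmH2O = 0.426 s.
Passive exhalation: V(t)/V₀ = e^(−t/τ) = e^(−0.62/0.426) = 0.2333.
Fraction remaining = 0.2333 → 23.33%.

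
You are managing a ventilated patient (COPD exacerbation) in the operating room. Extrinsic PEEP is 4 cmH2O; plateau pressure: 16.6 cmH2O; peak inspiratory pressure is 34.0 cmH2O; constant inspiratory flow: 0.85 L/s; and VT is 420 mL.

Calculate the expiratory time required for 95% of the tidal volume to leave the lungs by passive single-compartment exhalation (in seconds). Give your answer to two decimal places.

R = (PIP − Pplat)/V̇ = (34.0 − 16.6) / 0.85 = 17.4/0.85 = 20.471 cmH2O·s/L.
C = Vt/(Pplat − PEEP) = 420.0 / (16.6 − 4) = 420.0/12.6 = 33.333 mL/cmH2O.
τ = R × C = 20.471 × 0.03333 L/cmH2O = 0.6823 s.
t = −τ·ln(1 − 0.95) = −0.6823·ln(0.05) = 2.044 s.

2.04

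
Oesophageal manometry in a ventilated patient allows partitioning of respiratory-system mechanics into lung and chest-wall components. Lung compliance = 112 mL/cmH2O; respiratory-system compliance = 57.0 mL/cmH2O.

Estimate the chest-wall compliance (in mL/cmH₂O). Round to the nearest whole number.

116

1/Ccw = 1/Crs − 1/CL.
1/Ccw = 1/57.0 − 1/112 = 0.008615.
Ccw = 116.08 mL/cmH2O.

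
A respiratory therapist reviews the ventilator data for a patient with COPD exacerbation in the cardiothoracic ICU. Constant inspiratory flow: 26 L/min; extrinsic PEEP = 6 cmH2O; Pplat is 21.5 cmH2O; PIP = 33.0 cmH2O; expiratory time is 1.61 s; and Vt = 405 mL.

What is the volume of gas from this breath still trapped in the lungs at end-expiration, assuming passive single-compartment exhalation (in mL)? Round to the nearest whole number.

Flow: 26 L/min ÷ 60 = 0.4333 L/s.
R = (PIP − Pplat)/V̇ = (33.0 − 21.5) / 0.4333 = 11.5/0.4333 = 26.541 cmH2O·s/L.
C = Vt/(Pplat − PEEP) = 405.0 / (21.5 − 6) = 405.0/15.5 = 26.129 mL/cmH2O.
τ = R × C = 26.541 × 0.02613 L/cmH2O = 0.6935 s.
Fraction remaining = e^(−Te/τ) = e^(−1.61/0.6935) = 0.09812.
Trapped volume = 405.0 × 0.09812 = 39.739 mL.

40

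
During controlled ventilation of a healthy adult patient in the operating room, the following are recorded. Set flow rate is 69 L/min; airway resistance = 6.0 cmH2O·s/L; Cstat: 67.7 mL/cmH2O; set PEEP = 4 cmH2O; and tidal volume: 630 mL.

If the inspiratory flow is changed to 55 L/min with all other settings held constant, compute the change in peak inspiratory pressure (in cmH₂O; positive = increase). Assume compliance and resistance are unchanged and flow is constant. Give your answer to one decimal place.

-1.4

Flow: 69 L/min ÷ 60 = 1.15 L/s.
New flow: 55 L/min ÷ 60 = 0.9167 L/s.
PIP = Vt/C + R·V̇ + PEEP (constant-flow equation of motion).
Only the resistive term changes: ΔPIP = R × ΔV̇ = 6.0 × (0.9167 − 1.15) = 6.0 × -0.2333 = -1.4 cmH2O.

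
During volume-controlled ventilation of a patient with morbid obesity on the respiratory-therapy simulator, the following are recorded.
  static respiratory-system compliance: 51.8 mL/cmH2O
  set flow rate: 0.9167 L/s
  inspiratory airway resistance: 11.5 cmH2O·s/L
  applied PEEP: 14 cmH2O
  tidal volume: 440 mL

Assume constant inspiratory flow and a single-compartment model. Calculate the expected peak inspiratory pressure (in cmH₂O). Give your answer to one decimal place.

33.0

Equation of motion (constant flow): PIP = Vt/C + R·V̇ + PEEP.
PIP = 440/51.8 + 11.5×0.9167 + 14 = 8.494 + 10.542 + 14 = 33.036 cmH2O.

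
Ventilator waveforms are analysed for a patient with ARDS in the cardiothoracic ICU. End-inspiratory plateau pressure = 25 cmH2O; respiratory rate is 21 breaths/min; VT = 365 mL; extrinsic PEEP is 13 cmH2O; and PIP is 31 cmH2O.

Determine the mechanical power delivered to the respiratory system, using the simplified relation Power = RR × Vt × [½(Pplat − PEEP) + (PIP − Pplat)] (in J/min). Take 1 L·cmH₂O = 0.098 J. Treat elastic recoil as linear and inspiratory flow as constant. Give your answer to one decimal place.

9.0

Per-breath work = Vt × [½(Pplat−PEEP) + (PIP−Pplat)] = 0.365 × [0.5×12.0 + 6.0] = 0.365 × 12.0 = 4.38 L·cmH2O.
Power = 21 × 4.38 = 91.98 L·cmH2O/min.
× 0.098 J/(L·cmH2O) → 9.014 J/min.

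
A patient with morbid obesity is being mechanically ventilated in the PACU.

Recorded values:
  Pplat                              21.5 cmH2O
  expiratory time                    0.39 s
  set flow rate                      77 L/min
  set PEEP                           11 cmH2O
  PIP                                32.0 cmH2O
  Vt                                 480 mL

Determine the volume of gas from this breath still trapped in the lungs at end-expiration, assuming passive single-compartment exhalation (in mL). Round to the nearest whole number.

169

Flow: 77 L/min ÷ 60 = 1.2833 L/s.
R = (PIP − Pplat)/V̇ = (32.0 − 21.5) / 1.2833 = 10.5/1.2833 = 8.182 cmH2O·s/L.
C = Vt/(Pplat − PEEP) = 480.0 / (21.5 − 11) = 480.0/10.5 = 45.714 mL/cmH2O.
τ = R × C = 8.182 × 0.04571 L/cmH2O = 0.374 s.
Fraction remaining = e^(−Te/τ) = e^(−0.39/0.374) = 0.3525.
Trapped volume = 480.0 × 0.3525 = 169.2 mL.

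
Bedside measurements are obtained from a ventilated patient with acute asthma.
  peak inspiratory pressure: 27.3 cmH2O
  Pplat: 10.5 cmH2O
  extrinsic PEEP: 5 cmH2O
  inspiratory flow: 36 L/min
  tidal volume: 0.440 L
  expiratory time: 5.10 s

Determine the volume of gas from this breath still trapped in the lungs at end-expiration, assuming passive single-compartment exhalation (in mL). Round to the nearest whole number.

45

Flow: 36 L/min ÷ 60 = 0.6 L/s.
R = (PIP − Pplat)/V̇ = (27.3 − 10.5) / 0.6 = 16.8/0.6 = 28.0 cmH2O·s/L.
C = Vt/(Pplat − PEEP) = 440.0 / (10.5 − 5) = 440.0/5.5 = 80.0 mL/cmH2O.
τ = R × C = 28.0 × 0.08 L/cmH2O = 2.24 s.
Fraction remaining = e^(−Te/τ) = e^(−5.10/2.24) = 0.1026.
Trapped volume = 440.0 × 0.1026 = 45.144 mL.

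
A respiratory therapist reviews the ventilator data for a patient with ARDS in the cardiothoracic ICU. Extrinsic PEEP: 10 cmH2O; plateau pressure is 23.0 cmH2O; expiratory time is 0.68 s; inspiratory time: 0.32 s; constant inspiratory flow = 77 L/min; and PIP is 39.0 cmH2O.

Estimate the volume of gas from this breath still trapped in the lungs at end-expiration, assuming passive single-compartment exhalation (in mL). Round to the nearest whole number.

73

Flow: 77 L/min ÷ 60 = 1.2833 L/s.
Vt = flow × Ti = 1.2833 L/s × 0.32 s × 1000 mL/L = 410.66 mL.
R = (PIP − Pplat)/V̇ = (39.0 − 23.0) / 1.2833 = 16.0/1.2833 = 12.468 cmH2O·s/L.
C = Vt/(Pplat − PEEP) = 410.66 / (23.0 − 10) = 410.66/13.0 = 31.589 mL/cmH2O.
τ = R × C = 12.468 × 0.03159 L/cmH2O = 0.3939 s.
Fraction remaining = e^(−Te/τ) = e^(−0.68/0.3939) = 0.1779.
Trapped volume = 410.66 × 0.1779 = 73.056 mL.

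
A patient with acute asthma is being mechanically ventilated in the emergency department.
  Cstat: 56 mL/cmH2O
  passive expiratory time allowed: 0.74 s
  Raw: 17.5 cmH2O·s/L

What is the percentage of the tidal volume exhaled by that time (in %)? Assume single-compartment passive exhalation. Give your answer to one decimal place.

τ = R × C = 17.5 × 56 mL/cmH2O = 17.5 × 0.056 L/cmH2O = 0.98 s.
Passive exhalation: V(t)/V₀ = e^(−t/τ) = e^(−0.74/0.98) = 0.47.
Fraction exhaled = 1 − 0.47 = 0.53 → 53.0%.

53.0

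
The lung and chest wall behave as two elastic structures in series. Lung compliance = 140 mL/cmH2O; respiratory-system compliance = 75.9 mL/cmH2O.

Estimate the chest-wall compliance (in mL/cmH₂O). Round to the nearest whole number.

1/Ccw = 1/Crs − 1/CL.
1/Ccw = 1/75.9 − 1/140 = 0.006032.
Ccw = 165.78 mL/cmH2O.

166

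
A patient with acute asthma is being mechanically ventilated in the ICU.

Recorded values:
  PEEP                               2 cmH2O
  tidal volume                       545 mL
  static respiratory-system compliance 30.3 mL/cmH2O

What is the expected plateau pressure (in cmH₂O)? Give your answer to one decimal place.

Pplat = PEEP + Vt / Cstat = 2 + 545 / 30.3 = 2 + 17.987 = 19.987 cmH2O.

20.0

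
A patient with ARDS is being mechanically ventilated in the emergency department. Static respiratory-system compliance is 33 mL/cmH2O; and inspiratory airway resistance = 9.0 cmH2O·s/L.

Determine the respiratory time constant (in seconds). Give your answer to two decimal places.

0.30

τ = R × C = 9.0 × 33 mL/cmH2O = 9.0 × 0.033 L/cmH2O = 0.297 s.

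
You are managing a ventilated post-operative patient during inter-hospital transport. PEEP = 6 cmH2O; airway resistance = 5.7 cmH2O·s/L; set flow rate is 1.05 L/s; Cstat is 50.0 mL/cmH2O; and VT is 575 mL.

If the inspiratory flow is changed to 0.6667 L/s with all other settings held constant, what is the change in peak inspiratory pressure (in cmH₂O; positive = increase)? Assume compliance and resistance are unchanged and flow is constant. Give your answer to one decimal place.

-2.2

PIP = Vt/C + R·V̇ + PEEP (constant-flow equation of motion).
Only the resistive term changes: ΔPIP = R × ΔV̇ = 5.7 × (0.6667 − 1.05) = 5.7 × -0.3833 = -2.185 cmH2O.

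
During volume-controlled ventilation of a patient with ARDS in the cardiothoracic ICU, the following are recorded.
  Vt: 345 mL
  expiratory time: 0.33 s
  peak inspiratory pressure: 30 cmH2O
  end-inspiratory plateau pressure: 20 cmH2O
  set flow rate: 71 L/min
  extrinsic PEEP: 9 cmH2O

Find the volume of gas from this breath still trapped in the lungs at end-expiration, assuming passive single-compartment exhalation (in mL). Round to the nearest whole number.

99

Flow: 71 L/min ÷ 60 = 1.1833 L/s.
R = (PIP − Pplat)/V̇ = (30 − 20) / 1.1833 = 10.0/1.1833 = 8.451 cmH2O·s/L.
C = Vt/(Pplat − PEEP) = 345.0 / (20 − 9) = 345.0/11.0 = 31.364 mL/cmH2O.
τ = R × C = 8.451 × 0.03136 L/cmH2O = 0.265 s.
Fraction remaining = e^(−Te/τ) = e^(−0.33/0.265) = 0.2879.
Trapped volume = 345.0 × 0.2879 = 99.326 mL.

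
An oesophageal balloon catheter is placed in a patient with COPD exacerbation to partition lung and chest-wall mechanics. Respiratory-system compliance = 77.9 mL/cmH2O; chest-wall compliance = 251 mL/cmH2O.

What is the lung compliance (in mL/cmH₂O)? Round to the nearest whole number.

113

1/CL = 1/Crs − 1/Ccw.
1/CL = 1/77.9 − 1/251 = 0.008853.
CL = 112.96 mL/cmH2O.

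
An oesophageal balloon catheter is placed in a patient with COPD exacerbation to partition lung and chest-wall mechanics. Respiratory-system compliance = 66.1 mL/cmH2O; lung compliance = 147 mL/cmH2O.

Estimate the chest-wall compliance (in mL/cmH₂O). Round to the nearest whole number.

120

1/Ccw = 1/Crs − 1/CL.
1/Ccw = 1/66.1 − 1/147 = 0.008326.
Ccw = 120.11 mL/cmH2O.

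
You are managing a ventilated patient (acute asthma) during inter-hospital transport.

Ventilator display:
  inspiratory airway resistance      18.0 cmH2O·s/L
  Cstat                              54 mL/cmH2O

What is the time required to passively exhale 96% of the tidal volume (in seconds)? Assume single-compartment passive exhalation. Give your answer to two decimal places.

τ = R × C = 18.0 × 54 mL/cmH2O = 18.0 × 0.054 L/cmH2O = 0.972 s.
Exhaled fraction f = 1 − e^(−t/τ) → t = −τ·ln(1 − f) = −0.972·ln(0.04) = 3.129 s.

3.13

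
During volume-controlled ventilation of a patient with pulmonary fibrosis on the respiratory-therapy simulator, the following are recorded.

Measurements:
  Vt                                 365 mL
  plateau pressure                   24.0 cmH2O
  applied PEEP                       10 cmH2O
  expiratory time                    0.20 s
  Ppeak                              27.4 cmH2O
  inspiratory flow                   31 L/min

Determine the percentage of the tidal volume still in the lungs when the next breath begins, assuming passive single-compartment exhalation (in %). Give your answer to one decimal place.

Flow: 31 L/min ÷ 60 = 0.5167 L/s.
R = (PIP − Pplat)/V̇ = (27.4 − 24.0) / 0.5167 = 3.4/0.5167 = 6.58 cmH2O·s/L.
C = Vt/(Pplat − PEEP) = 365.0 / (24.0 − 10) = 365.0/14.0 = 26.071 mL/cmH2O.
τ = R × C = 6.58 × 0.02607 L/cmH2O = 0.1715 s.
Fraction remaining at end-expiration = e^(−Te/τ) = e^(−0.20/0.1715) = 0.3116 → 31.16%.

31.2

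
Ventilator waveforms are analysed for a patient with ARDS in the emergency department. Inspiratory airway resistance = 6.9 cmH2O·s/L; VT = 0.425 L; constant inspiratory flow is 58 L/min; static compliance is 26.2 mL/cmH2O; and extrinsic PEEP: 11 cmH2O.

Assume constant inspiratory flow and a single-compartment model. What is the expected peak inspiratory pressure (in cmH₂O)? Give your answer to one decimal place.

33.9

Flow: 58 L/min ÷ 60 = 0.9667 L/s.
Equation of motion (constant flow): PIP = Vt/C + R·V̇ + PEEP.
PIP = 425/26.2 + 6.9×0.9667 + 11 = 16.221 + 6.67 + 11 = 33.891 cmH2O.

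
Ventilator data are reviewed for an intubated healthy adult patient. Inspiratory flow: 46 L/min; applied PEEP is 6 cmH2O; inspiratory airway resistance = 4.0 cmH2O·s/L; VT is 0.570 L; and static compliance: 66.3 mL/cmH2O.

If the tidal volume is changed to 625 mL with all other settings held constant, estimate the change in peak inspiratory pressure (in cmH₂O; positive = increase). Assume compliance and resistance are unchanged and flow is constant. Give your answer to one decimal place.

PIP = Vt/C + R·V̇ + PEEP (constant-flow equation of motion).
Only the elastic term changes: ΔPIP = ΔVt / C = (625 − 570) / 66.3 = 0.8296 cmH2O.

0.8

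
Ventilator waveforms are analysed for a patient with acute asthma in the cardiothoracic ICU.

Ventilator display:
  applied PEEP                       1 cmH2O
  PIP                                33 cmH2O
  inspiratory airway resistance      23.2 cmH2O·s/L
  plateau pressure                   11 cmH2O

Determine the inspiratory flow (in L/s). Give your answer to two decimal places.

flow = (PIP − Pplat) / Raw = 22.0 / 23.2 = 0.9483 L/s.

0.95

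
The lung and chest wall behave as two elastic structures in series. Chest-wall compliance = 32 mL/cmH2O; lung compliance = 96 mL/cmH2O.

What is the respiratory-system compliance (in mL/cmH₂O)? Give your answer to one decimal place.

Lung and chest wall are elastances in series: 1/Crs = 1/CL + 1/Ccw.
1/Crs = 1/96 + 1/32 = 0.04167.
Crs = 23.998 mL/cmH2O.

24.0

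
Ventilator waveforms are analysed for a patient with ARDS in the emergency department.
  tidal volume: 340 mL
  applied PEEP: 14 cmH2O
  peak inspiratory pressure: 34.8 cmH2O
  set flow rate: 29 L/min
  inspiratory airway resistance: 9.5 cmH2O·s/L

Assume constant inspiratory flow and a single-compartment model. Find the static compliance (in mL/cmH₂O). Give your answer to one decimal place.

Flow: 29 L/min ÷ 60 = 0.4833 L/s.
Equation of motion (constant flow): PIP = Vt/C + R·V̇ + PEEP.
Vt/C = PIP − R·V̇ − PEEP = 34.8 − 9.5×0.4833 − 14 = 34.8 − 4.591 − 14 = 16.209 cmH2O.
C = Vt / 16.209 = 340 / 16.209 = 20.976 mL/cmH2O.

21.0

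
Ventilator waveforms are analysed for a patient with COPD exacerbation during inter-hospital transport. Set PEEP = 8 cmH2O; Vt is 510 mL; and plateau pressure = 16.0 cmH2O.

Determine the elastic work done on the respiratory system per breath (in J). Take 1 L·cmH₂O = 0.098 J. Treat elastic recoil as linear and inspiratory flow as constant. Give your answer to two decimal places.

Elastic work ≈ ½ × (Pplat − PEEP) × Vt = 0.5 × (16.0 − 8) × 0.510 L = 0.5 × 8.0 × 0.510 = 2.04 L·cmH2O.
× 0.098 J/(L·cmH2O) → 0.1999 J.

0.20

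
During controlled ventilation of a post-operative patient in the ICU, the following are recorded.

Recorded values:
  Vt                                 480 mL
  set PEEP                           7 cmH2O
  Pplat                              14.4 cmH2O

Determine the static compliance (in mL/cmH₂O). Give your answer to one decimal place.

Cstat = Vt / (Pplat − PEEP) = 480 / (14.4 − 7) = 480 / 7.4 = 64.865 mL/cmH2O.

64.9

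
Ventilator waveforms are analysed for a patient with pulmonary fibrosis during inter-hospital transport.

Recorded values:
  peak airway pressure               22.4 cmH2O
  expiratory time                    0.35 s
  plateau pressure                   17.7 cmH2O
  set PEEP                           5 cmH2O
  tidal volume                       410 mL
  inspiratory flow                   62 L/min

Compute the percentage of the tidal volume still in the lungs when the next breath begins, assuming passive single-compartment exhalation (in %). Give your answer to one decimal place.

9.2

Flow: 62 L/min ÷ 60 = 1.0333 L/s.
R = (PIP − Pplat)/V̇ = (22.4 − 17.7) / 1.0333 = 4.7/1.0333 = 4.549 cmH2O·s/L.
C = Vt/(Pplat − PEEP) = 410.0 / (17.7 − 5) = 410.0/12.7 = 32.283 mL/cmH2O.
τ = R × C = 4.549 × 0.03228 L/cmH2O = 0.1468 s.
Fraction remaining at end-expiration = e^(−Te/τ) = e^(−0.35/0.1468) = 0.09216 → 9.216%.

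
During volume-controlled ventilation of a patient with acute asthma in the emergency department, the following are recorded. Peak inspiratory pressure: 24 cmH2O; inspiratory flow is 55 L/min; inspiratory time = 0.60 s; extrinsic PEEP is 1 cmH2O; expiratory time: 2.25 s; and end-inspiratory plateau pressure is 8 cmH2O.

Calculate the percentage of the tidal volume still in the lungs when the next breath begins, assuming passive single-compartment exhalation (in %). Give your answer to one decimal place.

Flow: 55 L/min ÷ 60 = 0.9167 L/s.
Vt = flow × Ti = 0.9167 L/s × 0.60 s × 1000 mL/L = 550.02 mL.
R = (PIP − Pplat)/V̇ = (24 − 8) / 0.9167 = 16.0/0.9167 = 17.454 cmH2O·s/L.
C = Vt/(Pplat − PEEP) = 550.02 / (8 − 1) = 550.02/7.0 = 78.574 mL/cmH2O.
τ = R × C = 17.454 × 0.07857 L/cmH2O = 1.371 s.
Fraction remaining at end-expiration = e^(−Te/τ) = e^(−2.25/1.371) = 0.1938 → 19.38%.

19.4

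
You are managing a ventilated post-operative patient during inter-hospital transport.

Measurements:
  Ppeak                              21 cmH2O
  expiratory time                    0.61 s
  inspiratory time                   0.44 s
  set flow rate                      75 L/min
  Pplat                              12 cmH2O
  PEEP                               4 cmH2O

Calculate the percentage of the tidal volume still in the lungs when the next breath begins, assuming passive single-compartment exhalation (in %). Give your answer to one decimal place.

29.2

Flow: 75 L/min ÷ 60 = 1.25 L/s.
Vt = flow × Ti = 1.25 L/s × 0.44 s × 1000 mL/L = 550.0 mL.
R = (PIP − Pplat)/V̇ = (21 − 12) / 1.25 = 9.0/1.25 = 7.2 cmH2O·s/L.
C = Vt/(Pplat − PEEP) = 550.0 / (12 − 4) = 550.0/8.0 = 68.75 mL/cmH2O.
τ = R × C = 7.2 × 0.06875 L/cmH2O = 0.495 s.
Fraction remaining at end-expiration = e^(−Te/τ) = e^(−0.61/0.495) = 0.2916 → 29.16%.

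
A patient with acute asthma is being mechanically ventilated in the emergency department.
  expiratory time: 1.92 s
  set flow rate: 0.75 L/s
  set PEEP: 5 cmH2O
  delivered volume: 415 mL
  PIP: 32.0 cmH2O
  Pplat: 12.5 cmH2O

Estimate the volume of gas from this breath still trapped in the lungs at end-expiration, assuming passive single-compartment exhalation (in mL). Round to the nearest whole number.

R = (PIP − Pplat)/V̇ = (32.0 − 12.5) / 0.75 = 19.5/0.75 = 26.0 cmH2O·s/L.
C = Vt/(Pplat − PEEP) = 415.0 / (12.5 − 5) = 415.0/7.5 = 55.333 mL/cmH2O.
τ = R × C = 26.0 × 0.05533 L/cmH2O = 1.439 s.
Fraction remaining = e^(−Te/τ) = e^(−1.92/1.439) = 0.2634.
Trapped volume = 415.0 × 0.2634 = 109.31 mL.

109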